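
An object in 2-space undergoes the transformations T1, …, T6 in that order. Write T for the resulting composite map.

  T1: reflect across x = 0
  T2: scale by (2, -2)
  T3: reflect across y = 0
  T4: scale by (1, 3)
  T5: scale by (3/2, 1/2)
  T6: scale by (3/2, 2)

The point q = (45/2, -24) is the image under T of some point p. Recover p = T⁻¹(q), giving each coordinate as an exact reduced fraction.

p = (-5, -4)

T1 = [-1 0 0; 0 1 0; 0 0 1]
T2·T1 = [-2 0 0; 0 -2 0; 0 0 1]
T3·…·T1 = [-2 0 0; 0 2 0; 0 0 1]
T4·…·T1 = [-2 0 0; 0 6 0; 0 0 1]
T5·…·T1 = [-3 0 0; 0 3 0; 0 0 1]
T6·…·T1 = [-9/2 0 0; 0 6 0; 0 0 1]
det M = -27; M⁻¹ = [-2/9 0 0; 0 1/6 0; 0 0 1]
M⁻¹ · (45/2, -24)ᵀ = (-5, -4)ᵀ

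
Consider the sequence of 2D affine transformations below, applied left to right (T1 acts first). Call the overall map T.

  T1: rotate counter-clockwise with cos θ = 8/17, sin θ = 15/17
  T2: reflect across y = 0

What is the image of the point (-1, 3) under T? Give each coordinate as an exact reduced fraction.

T(p) = (-53/17, -9/17)

T1 rotate counter-clockwise with cos θ = 8/17, sin θ = 15/17: (-1, 3) → (-53/17, 9/17)
T2 reflect across y = 0: (-53/17, 9/17) → (-53/17, -9/17)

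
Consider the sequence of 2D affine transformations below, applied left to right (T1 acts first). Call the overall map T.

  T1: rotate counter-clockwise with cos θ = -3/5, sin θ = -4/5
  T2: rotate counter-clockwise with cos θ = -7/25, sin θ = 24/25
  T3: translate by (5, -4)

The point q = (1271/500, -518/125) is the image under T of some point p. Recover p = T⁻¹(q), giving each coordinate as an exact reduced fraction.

T1 = [-3/5 4/5 0; -4/5 -3/5 0; 0 0 1]
T2·T1 = [117/125 44/125 0; -44/125 117/125 0; 0 0 1]
T3·…·T1 = [117/125 44/125 5; -44/125 117/125 -4; 0 0 1]
det M = 1; M⁻¹ = [117/125 -44/125 -761/125; 44/125 117/125 248/125; 0 0 1]
M⁻¹ · (1271/500, -518/125)ᵀ = (-9/4, -1)ᵀ

p = (-9/4, -1)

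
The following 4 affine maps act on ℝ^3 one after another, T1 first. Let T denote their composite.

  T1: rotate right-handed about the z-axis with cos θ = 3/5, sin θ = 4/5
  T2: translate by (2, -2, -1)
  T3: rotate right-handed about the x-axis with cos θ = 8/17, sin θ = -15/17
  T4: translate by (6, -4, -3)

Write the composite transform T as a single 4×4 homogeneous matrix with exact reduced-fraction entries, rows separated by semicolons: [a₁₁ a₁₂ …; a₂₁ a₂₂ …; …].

T1 = [3/5 -4/5 0 0; 4/5 3/5 0 0; 0 0 1 0; 0 0 0 1]
T2·T1 = [3/5 -4/5 0 2; 4/5 3/5 0 -2; 0 0 1 -1; 0 0 0 1]
T3·…·T1 = [3/5 -4/5 0 2; 32/85 24/85 15/17 -31/17; -12/17 -9/17 8/17 22/17; 0 0 0 1]
T4·…·T1 = [3/5 -4/5 0 8; 32/85 24/85 15/17 -99/17; -12/17 -9/17 8/17 -29/17; 0 0 0 1]

T = [3/5 -4/5 0 8; 32/85 24/85 15/17 -99/17; -12/17 -9/17 8/17 -29/17; 0 0 0 1]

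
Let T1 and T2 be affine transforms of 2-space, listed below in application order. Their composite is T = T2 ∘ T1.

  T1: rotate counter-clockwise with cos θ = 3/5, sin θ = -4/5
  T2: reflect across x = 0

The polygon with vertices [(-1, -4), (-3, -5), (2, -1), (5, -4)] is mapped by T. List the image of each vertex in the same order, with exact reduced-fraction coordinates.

image vertices: (19/5, -8/5), (29/5, -3/5), (-2/5, -11/5), (1/5, -32/5)

T1 rotate counter-clockwise with cos θ = 3/5, sin θ = -4/5: (-1, -4) → (-19/5, -8/5); (-3, -5) → (-29/5, -3/5); (2, -1) → (2/5, -11/5); (5, -4) → (-1/5, -32/5)
T2 reflect across x = 0: (-19/5, -8/5) → (19/5, -8/5); (-29/5, -3/5) → (29/5, -3/5); (2/5, -11/5) → (-2/5, -11/5); (-1/5, -32/5) → (1/5, -32/5)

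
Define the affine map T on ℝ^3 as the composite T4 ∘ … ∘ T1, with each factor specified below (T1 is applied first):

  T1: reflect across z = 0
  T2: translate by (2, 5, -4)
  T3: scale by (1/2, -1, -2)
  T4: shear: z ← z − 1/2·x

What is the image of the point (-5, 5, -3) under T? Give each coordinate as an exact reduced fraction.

T1 reflect across z = 0: (-5, 5, -3) → (-5, 5, 3)
T2 translate by (2, 5, -4): (-5, 5, 3) → (-3, 10, -1)
T3 scale by (1/2, -1, -2): (-3, 10, -1) → (-3/2, -10, 2)
T4 shear: z ← z − 1/2·x: (-3/2, -10, 2) → (-3/2, -10, 11/4)

T(p) = (-3/2, -10, 11/4)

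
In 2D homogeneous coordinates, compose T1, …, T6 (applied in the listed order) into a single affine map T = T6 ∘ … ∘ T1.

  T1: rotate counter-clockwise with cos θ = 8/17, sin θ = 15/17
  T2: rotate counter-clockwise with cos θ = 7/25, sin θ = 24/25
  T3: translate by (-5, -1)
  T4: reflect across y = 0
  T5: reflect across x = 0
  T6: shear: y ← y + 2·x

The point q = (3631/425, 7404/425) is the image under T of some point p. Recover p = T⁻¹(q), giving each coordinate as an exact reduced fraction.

T1 = [8/17 -15/17 0; 15/17 8/17 0; 0 0 1]
T2·T1 = [-304/425 -297/425 0; 297/425 -304/425 0; 0 0 1]
T3·…·T1 = [-304/425 -297/425 -5; 297/425 -304/425 -1; 0 0 1]
T4·…·T1 = [-304/425 -297/425 -5; -297/425 304/425 1; 0 0 1]
T5·…·T1 = [304/425 297/425 5; -297/425 304/425 1; 0 0 1]
T6·…·T1 = [304/425 297/425 5; 311/425 898/425 11; 0 0 1]
det M = 1; M⁻¹ = [898/425 -297/425 -1223/425; -311/425 304/425 -1789/425; 0 0 1]
M⁻¹ · (3631/425, 7404/425)ᵀ = (3, 2)ᵀ

p = (3, 2)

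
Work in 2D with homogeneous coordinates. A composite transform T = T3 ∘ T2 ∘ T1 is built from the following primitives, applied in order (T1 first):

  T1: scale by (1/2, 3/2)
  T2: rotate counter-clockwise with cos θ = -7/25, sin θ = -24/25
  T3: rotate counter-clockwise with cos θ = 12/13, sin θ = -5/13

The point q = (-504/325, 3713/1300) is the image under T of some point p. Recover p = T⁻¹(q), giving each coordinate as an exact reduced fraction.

T1 = [1/2 0 0; 0 3/2 0; 0 0 1]
T2·T1 = [-7/50 36/25 0; -12/25 -21/50 0; 0 0 1]
T3·…·T1 = [-102/325 759/650 0; -253/650 -306/325 0; 0 0 1]
det M = 3/4; M⁻¹ = [-408/325 -506/325 0; 506/975 -136/325 0; 0 0 1]
M⁻¹ · (-504/325, 3713/1300)ᵀ = (-5/2, -2)ᵀ

p = (-5/2, -2)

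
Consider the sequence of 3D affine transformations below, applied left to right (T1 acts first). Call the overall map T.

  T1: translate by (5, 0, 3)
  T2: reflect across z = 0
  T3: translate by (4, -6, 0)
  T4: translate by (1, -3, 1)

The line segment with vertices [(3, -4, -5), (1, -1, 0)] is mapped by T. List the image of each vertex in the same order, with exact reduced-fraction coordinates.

image vertices: (13, -13, 3), (11, -10, -2)

T1 translate by (5, 0, 3): (3, -4, -5) → (8, -4, -2); (1, -1, 0) → (6, -1, 3)
T2 reflect across z = 0: (8, -4, -2) → (8, -4, 2); (6, -1, 3) → (6, -1, -3)
T3 translate by (4, -6, 0): (8, -4, 2) → (12, -10, 2); (6, -1, -3) → (10, -7, -3)
T4 translate by (1, -3, 1): (12, -10, 2) → (13, -13, 3); (10, -7, -3) → (11, -10, -2)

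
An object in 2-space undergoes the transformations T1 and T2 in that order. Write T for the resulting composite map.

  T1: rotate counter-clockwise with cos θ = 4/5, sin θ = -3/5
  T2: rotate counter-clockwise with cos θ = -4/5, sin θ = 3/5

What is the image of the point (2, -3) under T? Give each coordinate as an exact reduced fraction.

T(p) = (58/25, 69/25)

T1 rotate counter-clockwise with cos θ = 4/5, sin θ = -3/5: (2, -3) → (-1/5, -18/5)
T2 rotate counter-clockwise with cos θ = -4/5, sin θ = 3/5: (-1/5, -18/5) → (58/25, 69/25)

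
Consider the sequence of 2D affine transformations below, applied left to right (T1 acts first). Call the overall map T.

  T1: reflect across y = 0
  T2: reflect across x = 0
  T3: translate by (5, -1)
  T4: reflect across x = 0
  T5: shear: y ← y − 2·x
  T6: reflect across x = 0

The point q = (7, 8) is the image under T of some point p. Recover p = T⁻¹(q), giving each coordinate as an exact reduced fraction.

T1 = [1 0 0; 0 -1 0; 0 0 1]
T2·T1 = [-1 0 0; 0 -1 0; 0 0 1]
T3·…·T1 = [-1 0 5; 0 -1 -1; 0 0 1]
T4·…·T1 = [1 0 -5; 0 -1 -1; 0 0 1]
T5·…·T1 = [1 0 -5; -2 -1 9; 0 0 1]
T6·…·T1 = [-1 0 5; -2 -1 9; 0 0 1]
det M = 1; M⁻¹ = [-1 0 5; 2 -1 -1; 0 0 1]
M⁻¹ · (7, 8)ᵀ = (-2, 5)ᵀ

p = (-2, 5)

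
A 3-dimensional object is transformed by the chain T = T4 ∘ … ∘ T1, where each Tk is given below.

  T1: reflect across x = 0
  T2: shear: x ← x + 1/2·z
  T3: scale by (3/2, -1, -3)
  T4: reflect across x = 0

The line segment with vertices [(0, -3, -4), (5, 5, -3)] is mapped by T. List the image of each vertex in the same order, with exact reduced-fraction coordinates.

T1 reflect across x = 0: (0, -3, -4) → (0, -3, -4); (5, 5, -3) → (-5, 5, -3)
T2 shear: x ← x + 1/2·z: (0, -3, -4) → (-2, -3, -4); (-5, 5, -3) → (-13/2, 5, -3)
T3 scale by (3/2, -1, -3): (-2, -3, -4) → (-3, 3, 12); (-13/2, 5, -3) → (-39/4, -5, 9)
T4 reflect across x = 0: (-3, 3, 12) → (3, 3, 12); (-39/4, -5, 9) → (39/4, -5, 9)

image vertices: (3, 3, 12), (39/4, -5, 9)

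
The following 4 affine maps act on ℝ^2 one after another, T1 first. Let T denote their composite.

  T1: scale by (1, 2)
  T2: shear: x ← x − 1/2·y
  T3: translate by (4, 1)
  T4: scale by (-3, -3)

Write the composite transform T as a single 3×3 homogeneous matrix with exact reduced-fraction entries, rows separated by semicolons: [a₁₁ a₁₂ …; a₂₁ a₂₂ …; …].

T1 = [1 0 0; 0 2 0; 0 0 1]
T2·T1 = [1 -1 0; 0 2 0; 0 0 1]
T3·…·T1 = [1 -1 4; 0 2 1; 0 0 1]
T4·…·T1 = [-3 3 -12; 0 -6 -3; 0 0 1]

T = [-3 3 -12; 0 -6 -3; 0 0 1]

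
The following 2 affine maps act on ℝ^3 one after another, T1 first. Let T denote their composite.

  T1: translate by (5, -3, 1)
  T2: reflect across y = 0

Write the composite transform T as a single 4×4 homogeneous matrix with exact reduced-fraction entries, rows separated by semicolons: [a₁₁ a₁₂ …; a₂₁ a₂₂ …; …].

T1 = [1 0 0 5; 0 1 0 -3; 0 0 1 1; 0 0 0 1]
T2·T1 = [1 0 0 5; 0 -1 0 3; 0 0 1 1; 0 0 0 1]

T = [1 0 0 5; 0 -1 0 3; 0 0 1 1; 0 0 0 1]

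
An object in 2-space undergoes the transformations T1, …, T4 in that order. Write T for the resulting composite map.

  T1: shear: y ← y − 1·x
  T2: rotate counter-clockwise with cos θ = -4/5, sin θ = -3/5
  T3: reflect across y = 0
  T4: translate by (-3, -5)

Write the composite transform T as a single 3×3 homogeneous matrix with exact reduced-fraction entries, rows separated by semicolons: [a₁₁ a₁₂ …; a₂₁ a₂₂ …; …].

T1 = [1 0 0; -1 1 0; 0 0 1]
T2·T1 = [-7/5 3/5 0; 1/5 -4/5 0; 0 0 1]
T3·…·T1 = [-7/5 3/5 0; -1/5 4/5 0; 0 0 1]
T4·…·T1 = [-7/5 3/5 -3; -1/5 4/5 -5; 0 0 1]

T = [-7/5 3/5 -3; -1/5 4/5 -5; 0 0 1]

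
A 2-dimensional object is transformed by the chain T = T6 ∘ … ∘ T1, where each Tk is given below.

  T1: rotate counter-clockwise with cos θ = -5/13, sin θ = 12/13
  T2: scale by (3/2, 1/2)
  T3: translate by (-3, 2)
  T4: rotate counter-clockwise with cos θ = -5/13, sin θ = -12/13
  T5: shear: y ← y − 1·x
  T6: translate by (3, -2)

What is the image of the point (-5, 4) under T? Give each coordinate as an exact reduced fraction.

T1 rotate counter-clockwise with cos θ = -5/13, sin θ = 12/13: (-5, 4) → (-23/13, -80/13)
T2 scale by (3/2, 1/2): (-23/13, -80/13) → (-69/26, -40/13)
T3 translate by (-3, 2): (-69/26, -40/13) → (-147/26, -14/13)
T4 rotate counter-clockwise with cos θ = -5/13, sin θ = -12/13: (-147/26, -14/13) → (399/338, 952/169)
T5 shear: y ← y − 1·x: (399/338, 952/169) → (399/338, 1505/338)
T6 translate by (3, -2): (399/338, 1505/338) → (1413/338, 829/338)

T(p) = (1413/338, 829/338)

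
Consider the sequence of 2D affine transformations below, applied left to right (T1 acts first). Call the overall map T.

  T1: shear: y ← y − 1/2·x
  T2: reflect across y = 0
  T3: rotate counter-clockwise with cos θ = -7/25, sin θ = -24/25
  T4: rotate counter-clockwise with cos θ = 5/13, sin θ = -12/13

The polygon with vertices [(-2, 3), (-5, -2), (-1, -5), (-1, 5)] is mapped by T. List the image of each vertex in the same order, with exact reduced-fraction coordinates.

T1 shear: y ← y − 1/2·x: (-2, 3) → (-2, 4); (-5, -2) → (-5, 1/2); (-1, -5) → (-1, -9/2); (-1, 5) → (-1, 11/2)
T2 reflect across y = 0: (-2, 4) → (-2, -4); (-5, 1/2) → (-5, -1/2); (-1, -9/2) → (-1, 9/2); (-1, 11/2) → (-1, -11/2)
T3 rotate counter-clockwise with cos θ = -7/25, sin θ = -24/25: (-2, -4) → (-82/25, 76/25); (-5, -1/2) → (23/25, 247/50); (-1, 9/2) → (23/5, -3/10); (-1, -11/2) → (-5, 5/2)
T4 rotate counter-clockwise with cos θ = 5/13, sin θ = -12/13: (-82/25, 76/25) → (502/325, 1364/325); (23/25, 247/50) → (1597/325, 683/650); (23/5, -3/10) → (97/65, -567/130); (-5, 5/2) → (5/13, 145/26)

image vertices: (502/325, 1364/325), (1597/325, 683/650), (97/65, -567/130), (5/13, 145/26)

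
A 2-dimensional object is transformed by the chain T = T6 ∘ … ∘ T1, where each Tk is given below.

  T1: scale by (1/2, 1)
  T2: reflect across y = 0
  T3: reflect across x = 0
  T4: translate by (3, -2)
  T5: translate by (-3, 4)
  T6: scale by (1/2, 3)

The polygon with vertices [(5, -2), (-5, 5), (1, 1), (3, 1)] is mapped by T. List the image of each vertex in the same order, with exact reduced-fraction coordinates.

T1 scale by (1/2, 1): (5, -2) → (5/2, -2); (-5, 5) → (-5/2, 5); (1, 1) → (1/2, 1); (3, 1) → (3/2, 1)
T2 reflect across y = 0: (5/2, -2) → (5/2, 2); (-5/2, 5) → (-5/2, -5); (1/2, 1) → (1/2, -1); (3/2, 1) → (3/2, -1)
T3 reflect across x = 0: (5/2, 2) → (-5/2, 2); (-5/2, -5) → (5/2, -5); (1/2, -1) → (-1/2, -1); (3/2, -1) → (-3/2, -1)
T4 translate by (3, -2): (-5/2, 2) → (1/2, 0); (5/2, -5) → (11/2, -7); (-1/2, -1) → (5/2, -3); (-3/2, -1) → (3/2, -3)
T5 translate by (-3, 4): (1/2, 0) → (-5/2, 4); (11/2, -7) → (5/2, -3); (5/2, -3) → (-1/2, 1); (3/2, -3) → (-3/2, 1)
T6 scale by (1/2, 3): (-5/2, 4) → (-5/4, 12); (5/2, -3) → (5/4, -9); (-1/2, 1) → (-1/4, 3); (-3/2, 1) → (-3/4, 3)

image vertices: (-5/4, 12), (5/4, -9), (-1/4, 3), (-3/4, 3)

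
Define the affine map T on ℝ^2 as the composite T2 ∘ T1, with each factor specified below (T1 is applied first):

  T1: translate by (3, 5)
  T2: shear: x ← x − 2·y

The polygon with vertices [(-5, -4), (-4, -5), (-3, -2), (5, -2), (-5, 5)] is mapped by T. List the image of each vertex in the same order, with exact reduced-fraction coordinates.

T1 translate by (3, 5): (-5, -4) → (-2, 1); (-4, -5) → (-1, 0); (-3, -2) → (0, 3); (5, -2) → (8, 3); (-5, 5) → (-2, 10)
T2 shear: x ← x − 2·y: (-2, 1) → (-4, 1); (-1, 0) → (-1, 0); (0, 3) → (-6, 3); (8, 3) → (2, 3); (-2, 10) → (-22, 10)

image vertices: (-4, 1), (-1, 0), (-6, 3), (2, 3), (-22, 10)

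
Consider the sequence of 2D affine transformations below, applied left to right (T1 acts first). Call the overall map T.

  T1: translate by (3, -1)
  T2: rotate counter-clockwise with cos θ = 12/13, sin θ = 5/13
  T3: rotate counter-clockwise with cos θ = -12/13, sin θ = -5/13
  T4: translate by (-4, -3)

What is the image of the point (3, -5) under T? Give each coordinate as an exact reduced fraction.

T(p) = (-2110/169, -513/169)

T1 translate by (3, -1): (3, -5) → (6, -6)
T2 rotate counter-clockwise with cos θ = 12/13, sin θ = 5/13: (6, -6) → (102/13, -42/13)
T3 rotate counter-clockwise with cos θ = -12/13, sin θ = -5/13: (102/13, -42/13) → (-1434/169, -6/169)
T4 translate by (-4, -3): (-1434/169, -6/169) → (-2110/169, -513/169)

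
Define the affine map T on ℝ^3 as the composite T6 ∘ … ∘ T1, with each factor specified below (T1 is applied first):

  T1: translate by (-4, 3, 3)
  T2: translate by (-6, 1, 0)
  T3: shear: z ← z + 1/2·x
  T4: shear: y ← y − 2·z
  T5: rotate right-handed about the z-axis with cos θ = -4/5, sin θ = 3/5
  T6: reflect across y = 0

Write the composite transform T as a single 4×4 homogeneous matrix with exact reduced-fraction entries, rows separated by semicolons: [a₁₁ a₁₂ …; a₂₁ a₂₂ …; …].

T = [-1/5 -3/5 6/5 16/5; -7/5 4/5 -8/5 62/5; 1/2 0 1 -2; 0 0 0 1]

T1 = [1 0 0 -4; 0 1 0 3; 0 0 1 3; 0 0 0 1]
T2·T1 = [1 0 0 -10; 0 1 0 4; 0 0 1 3; 0 0 0 1]
T3·…·T1 = [1 0 0 -10; 0 1 0 4; 1/2 0 1 -2; 0 0 0 1]
T4·…·T1 = [1 0 0 -10; -1 1 -2 8; 1/2 0 1 -2; 0 0 0 1]
T5·…·T1 = [-1/5 -3/5 6/5 16/5; 7/5 -4/5 8/5 -62/5; 1/2 0 1 -2; 0 0 0 1]
T6·…·T1 = [-1/5 -3/5 6/5 16/5; -7/5 4/5 -8/5 62/5; 1/2 0 1 -2; 0 0 0 1]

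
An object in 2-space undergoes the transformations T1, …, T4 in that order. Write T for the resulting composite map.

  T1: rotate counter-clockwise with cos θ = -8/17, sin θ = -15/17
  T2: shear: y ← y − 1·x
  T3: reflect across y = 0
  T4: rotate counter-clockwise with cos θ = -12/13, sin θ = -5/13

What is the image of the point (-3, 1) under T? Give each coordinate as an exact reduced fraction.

T(p) = (-458/221, -219/221)

T1 rotate counter-clockwise with cos θ = -8/17, sin θ = -15/17: (-3, 1) → (39/17, 37/17)
T2 shear: y ← y − 1·x: (39/17, 37/17) → (39/17, -2/17)
T3 reflect across y = 0: (39/17, -2/17) → (39/17, 2/17)
T4 rotate counter-clockwise with cos θ = -12/13, sin θ = -5/13: (39/17, 2/17) → (-458/221, -219/221)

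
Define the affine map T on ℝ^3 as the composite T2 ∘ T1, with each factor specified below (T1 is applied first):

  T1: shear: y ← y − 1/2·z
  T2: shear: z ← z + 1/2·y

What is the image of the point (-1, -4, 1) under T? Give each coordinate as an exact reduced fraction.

T(p) = (-1, -9/2, -5/4)

T1 shear: y ← y − 1/2·z: (-1, -4, 1) → (-1, -9/2, 1)
T2 shear: z ← z + 1/2·y: (-1, -9/2, 1) → (-1, -9/2, -5/4)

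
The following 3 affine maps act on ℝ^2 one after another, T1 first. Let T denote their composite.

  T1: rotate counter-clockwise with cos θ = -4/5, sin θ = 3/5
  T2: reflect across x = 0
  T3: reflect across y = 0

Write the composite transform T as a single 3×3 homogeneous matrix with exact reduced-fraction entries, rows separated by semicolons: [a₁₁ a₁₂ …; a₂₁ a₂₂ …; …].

T = [4/5 3/5 0; -3/5 4/5 0; 0 0 1]

T1 = [-4/5 -3/5 0; 3/5 -4/5 0; 0 0 1]
T2·T1 = [4/5 3/5 0; 3/5 -4/5 0; 0 0 1]
T3·…·T1 = [4/5 3/5 0; -3/5 4/5 0; 0 0 1]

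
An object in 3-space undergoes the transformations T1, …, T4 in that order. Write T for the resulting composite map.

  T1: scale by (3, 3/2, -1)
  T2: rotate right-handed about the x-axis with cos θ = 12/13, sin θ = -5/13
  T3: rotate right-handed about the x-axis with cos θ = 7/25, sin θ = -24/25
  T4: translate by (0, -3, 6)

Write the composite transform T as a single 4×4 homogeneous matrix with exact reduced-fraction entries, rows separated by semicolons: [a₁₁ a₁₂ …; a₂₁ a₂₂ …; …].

T = [3 0 0 0; 0 -54/325 -323/325 -3; 0 -969/650 36/325 6; 0 0 0 1]

T1 = [3 0 0 0; 0 3/2 0 0; 0 0 -1 0; 0 0 0 1]
T2·T1 = [3 0 0 0; 0 18/13 -5/13 0; 0 -15/26 -12/13 0; 0 0 0 1]
T3·…·T1 = [3 0 0 0; 0 -54/325 -323/325 0; 0 -969/650 36/325 0; 0 0 0 1]
T4·…·T1 = [3 0 0 0; 0 -54/325 -323/325 -3; 0 -969/650 36/325 6; 0 0 0 1]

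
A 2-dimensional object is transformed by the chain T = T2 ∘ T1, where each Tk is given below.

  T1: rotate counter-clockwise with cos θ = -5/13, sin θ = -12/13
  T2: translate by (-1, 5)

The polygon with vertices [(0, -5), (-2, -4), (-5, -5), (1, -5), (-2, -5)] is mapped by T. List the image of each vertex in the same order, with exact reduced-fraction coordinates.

T1 rotate counter-clockwise with cos θ = -5/13, sin θ = -12/13: (0, -5) → (-60/13, 25/13); (-2, -4) → (-38/13, 44/13); (-5, -5) → (-35/13, 85/13); (1, -5) → (-5, 1); (-2, -5) → (-50/13, 49/13)
T2 translate by (-1, 5): (-60/13, 25/13) → (-73/13, 90/13); (-38/13, 44/13) → (-51/13, 109/13); (-35/13, 85/13) → (-48/13, 150/13); (-5, 1) → (-6, 6); (-50/13, 49/13) → (-63/13, 114/13)

image vertices: (-73/13, 90/13), (-51/13, 109/13), (-48/13, 150/13), (-6, 6), (-63/13, 114/13)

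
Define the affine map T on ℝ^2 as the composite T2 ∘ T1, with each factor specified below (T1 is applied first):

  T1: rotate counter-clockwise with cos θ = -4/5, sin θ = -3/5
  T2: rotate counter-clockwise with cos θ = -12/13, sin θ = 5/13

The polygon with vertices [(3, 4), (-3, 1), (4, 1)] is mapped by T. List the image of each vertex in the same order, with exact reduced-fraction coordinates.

image vertices: (25/13, 60/13), (-41/13, 3/13), (236/65, 127/65)

T1 rotate counter-clockwise with cos θ = -4/5, sin θ = -3/5: (3, 4) → (0, -5); (-3, 1) → (3, 1); (4, 1) → (-13/5, -16/5)
T2 rotate counter-clockwise with cos θ = -12/13, sin θ = 5/13: (0, -5) → (25/13, 60/13); (3, 1) → (-41/13, 3/13); (-13/5, -16/5) → (236/65, 127/65)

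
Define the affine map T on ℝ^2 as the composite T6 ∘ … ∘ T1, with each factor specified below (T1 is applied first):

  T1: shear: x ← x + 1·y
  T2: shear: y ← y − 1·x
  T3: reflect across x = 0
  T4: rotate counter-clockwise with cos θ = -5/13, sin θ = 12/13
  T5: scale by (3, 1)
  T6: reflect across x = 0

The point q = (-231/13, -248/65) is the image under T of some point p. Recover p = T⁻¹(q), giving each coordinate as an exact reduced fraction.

T1 = [1 1 0; 0 1 0; 0 0 1]
T2·T1 = [1 1 0; -1 0 0; 0 0 1]
T3·…·T1 = [-1 -1 0; -1 0 0; 0 0 1]
T4·…·T1 = [17/13 5/13 0; -7/13 -12/13 0; 0 0 1]
T5·…·T1 = [51/13 15/13 0; -7/13 -12/13 0; 0 0 1]
T6·…·T1 = [-51/13 -15/13 0; -7/13 -12/13 0; 0 0 1]
det M = 3; M⁻¹ = [-4/13 5/13 0; 7/39 -17/13 0; 0 0 1]
M⁻¹ · (-231/13, -248/65)ᵀ = (4, 9/5)ᵀ

p = (4, 9/5)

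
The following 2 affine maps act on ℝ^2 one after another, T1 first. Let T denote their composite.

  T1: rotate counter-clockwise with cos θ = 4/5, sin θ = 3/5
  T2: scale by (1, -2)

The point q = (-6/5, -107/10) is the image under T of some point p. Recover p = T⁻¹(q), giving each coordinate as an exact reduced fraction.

p = (9/4, 5)

T1 = [4/5 -3/5 0; 3/5 4/5 0; 0 0 1]
T2·T1 = [4/5 -3/5 0; -6/5 -8/5 0; 0 0 1]
det M = -2; M⁻¹ = [4/5 -3/10 0; -3/5 -2/5 0; 0 0 1]
M⁻¹ · (-6/5, -107/10)ᵀ = (9/4, 5)ᵀ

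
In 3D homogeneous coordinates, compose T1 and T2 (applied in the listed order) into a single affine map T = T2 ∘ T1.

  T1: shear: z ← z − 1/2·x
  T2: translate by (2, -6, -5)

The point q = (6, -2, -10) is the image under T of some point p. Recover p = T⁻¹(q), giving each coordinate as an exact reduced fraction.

T1 = [1 0 0 0; 0 1 0 0; -1/2 0 1 0; 0 0 0 1]
T2·T1 = [1 0 0 2; 0 1 0 -6; -1/2 0 1 -5; 0 0 0 1]
det M = 1; M⁻¹ = [1 0 0 -2; 0 1 0 6; 1/2 0 1 4; 0 0 0 1]
M⁻¹ · (6, -2, -10)ᵀ = (4, 4, -3)ᵀ

p = (4, 4, -3)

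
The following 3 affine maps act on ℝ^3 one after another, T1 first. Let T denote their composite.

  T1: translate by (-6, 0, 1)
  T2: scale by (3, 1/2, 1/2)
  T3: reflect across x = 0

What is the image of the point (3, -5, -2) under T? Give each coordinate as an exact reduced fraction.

T1 translate by (-6, 0, 1): (3, -5, -2) → (-3, -5, -1)
T2 scale by (3, 1/2, 1/2): (-3, -5, -1) → (-9, -5/2, -1/2)
T3 reflect across x = 0: (-9, -5/2, -1/2) → (9, -5/2, -1/2)

T(p) = (9, -5/2, -1/2)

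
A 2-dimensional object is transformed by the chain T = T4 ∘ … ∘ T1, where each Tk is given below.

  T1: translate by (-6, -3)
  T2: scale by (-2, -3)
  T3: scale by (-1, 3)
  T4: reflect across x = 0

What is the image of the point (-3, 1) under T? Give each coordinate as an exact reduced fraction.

T1 translate by (-6, -3): (-3, 1) → (-9, -2)
T2 scale by (-2, -3): (-9, -2) → (18, 6)
T3 scale by (-1, 3): (18, 6) → (-18, 18)
T4 reflect across x = 0: (-18, 18) → (18, 18)

T(p) = (18, 18)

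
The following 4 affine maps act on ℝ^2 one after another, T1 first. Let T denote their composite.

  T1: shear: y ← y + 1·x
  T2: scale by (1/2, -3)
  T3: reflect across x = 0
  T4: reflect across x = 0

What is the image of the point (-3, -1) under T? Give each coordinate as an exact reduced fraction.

T1 shear: y ← y + 1·x: (-3, -1) → (-3, -4)
T2 scale by (1/2, -3): (-3, -4) → (-3/2, 12)
T3 reflect across x = 0: (-3/2, 12) → (3/2, 12)
T4 reflect across x = 0: (3/2, 12) → (-3/2, 12)

T(p) = (-3/2, 12)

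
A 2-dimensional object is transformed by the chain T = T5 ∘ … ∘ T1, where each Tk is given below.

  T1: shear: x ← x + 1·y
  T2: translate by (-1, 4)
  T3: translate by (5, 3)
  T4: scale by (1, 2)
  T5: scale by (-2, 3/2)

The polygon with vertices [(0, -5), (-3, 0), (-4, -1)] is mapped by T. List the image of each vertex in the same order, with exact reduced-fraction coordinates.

image vertices: (2, 6), (-2, 21), (2, 18)

T1 shear: x ← x + 1·y: (0, -5) → (-5, -5); (-3, 0) → (-3, 0); (-4, -1) → (-5, -1)
T2 translate by (-1, 4): (-5, -5) → (-6, -1); (-3, 0) → (-4, 4); (-5, -1) → (-6, 3)
T3 translate by (5, 3): (-6, -1) → (-1, 2); (-4, 4) → (1, 7); (-6, 3) → (-1, 6)
T4 scale by (1, 2): (-1, 2) → (-1, 4); (1, 7) → (1, 14); (-1, 6) → (-1, 12)
T5 scale by (-2, 3/2): (-1, 4) → (2, 6); (1, 14) → (-2, 21); (-1, 12) → (2, 18)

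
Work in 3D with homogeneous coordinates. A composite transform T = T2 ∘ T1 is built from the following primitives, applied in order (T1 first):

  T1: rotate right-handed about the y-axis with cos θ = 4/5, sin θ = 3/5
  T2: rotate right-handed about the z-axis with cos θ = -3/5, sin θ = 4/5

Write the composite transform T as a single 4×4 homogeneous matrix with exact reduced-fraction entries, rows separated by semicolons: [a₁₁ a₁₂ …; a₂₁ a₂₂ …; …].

T1 = [4/5 0 3/5 0; 0 1 0 0; -3/5 0 4/5 0; 0 0 0 1]
T2·T1 = [-12/25 -4/5 -9/25 0; 16/25 -3/5 12/25 0; -3/5 0 4/5 0; 0 0 0 1]

T = [-12/25 -4/5 -9/25 0; 16/25 -3/5 12/25 0; -3/5 0 4/5 0; 0 0 0 1]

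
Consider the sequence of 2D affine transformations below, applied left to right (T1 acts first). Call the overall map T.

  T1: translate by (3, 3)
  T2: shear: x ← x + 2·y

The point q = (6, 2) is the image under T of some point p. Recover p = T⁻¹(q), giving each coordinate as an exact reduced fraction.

p = (-1, -1)

T1 = [1 0 3; 0 1 3; 0 0 1]
T2·T1 = [1 2 9; 0 1 3; 0 0 1]
det M = 1; M⁻¹ = [1 -2 -3; 0 1 -3; 0 0 1]
M⁻¹ · (6, 2)ᵀ = (-1, -1)ᵀ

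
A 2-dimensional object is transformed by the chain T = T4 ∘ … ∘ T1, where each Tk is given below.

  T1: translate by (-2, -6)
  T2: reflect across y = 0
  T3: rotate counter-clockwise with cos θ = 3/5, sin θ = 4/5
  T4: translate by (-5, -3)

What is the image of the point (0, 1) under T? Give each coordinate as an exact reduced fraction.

T1 translate by (-2, -6): (0, 1) → (-2, -5)
T2 reflect across y = 0: (-2, -5) → (-2, 5)
T3 rotate counter-clockwise with cos θ = 3/5, sin θ = 4/5: (-2, 5) → (-26/5, 7/5)
T4 translate by (-5, -3): (-26/5, 7/5) → (-51/5, -8/5)

T(p) = (-51/5, -8/5)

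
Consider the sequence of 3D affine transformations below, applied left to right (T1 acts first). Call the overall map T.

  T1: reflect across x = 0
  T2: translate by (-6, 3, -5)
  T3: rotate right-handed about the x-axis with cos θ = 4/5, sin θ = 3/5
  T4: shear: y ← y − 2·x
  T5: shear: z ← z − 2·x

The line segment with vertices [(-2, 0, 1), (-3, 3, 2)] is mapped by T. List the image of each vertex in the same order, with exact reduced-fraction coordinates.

image vertices: (-4, 64/5, 33/5), (-3, 63/5, 36/5)

T1 reflect across x = 0: (-2, 0, 1) → (2, 0, 1); (-3, 3, 2) → (3, 3, 2)
T2 translate by (-6, 3, -5): (2, 0, 1) → (-4, 3, -4); (3, 3, 2) → (-3, 6, -3)
T3 rotate right-handed about the x-axis with cos θ = 4/5, sin θ = 3/5: (-4, 3, -4) → (-4, 24/5, -7/5); (-3, 6, -3) → (-3, 33/5, 6/5)
T4 shear: y ← y − 2·x: (-4, 24/5, -7/5) → (-4, 64/5, -7/5); (-3, 33/5, 6/5) → (-3, 63/5, 6/5)
T5 shear: z ← z − 2·x: (-4, 64/5, -7/5) → (-4, 64/5, 33/5); (-3, 63/5, 6/5) → (-3, 63/5, 36/5)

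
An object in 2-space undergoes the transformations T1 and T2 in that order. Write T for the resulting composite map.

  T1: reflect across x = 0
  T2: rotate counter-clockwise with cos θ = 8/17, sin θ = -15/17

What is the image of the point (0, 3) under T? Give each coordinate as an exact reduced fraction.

T1 reflect across x = 0: (0, 3) → (0, 3)
T2 rotate counter-clockwise with cos θ = 8/17, sin θ = -15/17: (0, 3) → (45/17, 24/17)

T(p) = (45/17, 24/17)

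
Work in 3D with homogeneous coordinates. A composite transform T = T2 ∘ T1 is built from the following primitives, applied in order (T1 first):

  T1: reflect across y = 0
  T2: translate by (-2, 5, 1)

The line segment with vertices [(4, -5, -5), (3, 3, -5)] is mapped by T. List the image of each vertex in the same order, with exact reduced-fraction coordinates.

image vertices: (2, 10, -4), (1, 2, -4)

T1 reflect across y = 0: (4, -5, -5) → (4, 5, -5); (3, 3, -5) → (3, -3, -5)
T2 translate by (-2, 5, 1): (4, 5, -5) → (2, 10, -4); (3, -3, -5) → (1, 2, -4)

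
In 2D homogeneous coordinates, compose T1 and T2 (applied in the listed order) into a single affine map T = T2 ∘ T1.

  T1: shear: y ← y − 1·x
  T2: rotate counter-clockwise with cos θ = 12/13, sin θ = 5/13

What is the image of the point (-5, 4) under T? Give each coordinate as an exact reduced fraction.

T(p) = (-105/13, 83/13)

T1 shear: y ← y − 1·x: (-5, 4) → (-5, 9)
T2 rotate counter-clockwise with cos θ = 12/13, sin θ = 5/13: (-5, 9) → (-105/13, 83/13)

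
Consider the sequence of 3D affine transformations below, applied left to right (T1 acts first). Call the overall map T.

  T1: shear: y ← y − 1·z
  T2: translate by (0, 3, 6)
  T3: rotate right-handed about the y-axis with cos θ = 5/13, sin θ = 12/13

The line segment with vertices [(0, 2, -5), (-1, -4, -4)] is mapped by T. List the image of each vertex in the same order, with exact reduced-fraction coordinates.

T1 shear: y ← y − 1·z: (0, 2, -5) → (0, 7, -5); (-1, -4, -4) → (-1, 0, -4)
T2 translate by (0, 3, 6): (0, 7, -5) → (0, 10, 1); (-1, 0, -4) → (-1, 3, 2)
T3 rotate right-handed about the y-axis with cos θ = 5/13, sin θ = 12/13: (0, 10, 1) → (12/13, 10, 5/13); (-1, 3, 2) → (19/13, 3, 22/13)

image vertices: (12/13, 10, 5/13), (19/13, 3, 22/13)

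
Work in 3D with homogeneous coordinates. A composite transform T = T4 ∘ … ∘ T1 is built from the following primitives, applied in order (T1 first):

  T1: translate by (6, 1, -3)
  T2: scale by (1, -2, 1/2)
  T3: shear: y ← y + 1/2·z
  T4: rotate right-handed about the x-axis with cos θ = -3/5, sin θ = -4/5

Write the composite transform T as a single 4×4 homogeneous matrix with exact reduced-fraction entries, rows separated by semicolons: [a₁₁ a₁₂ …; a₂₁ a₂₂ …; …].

T1 = [1 0 0 6; 0 1 0 1; 0 0 1 -3; 0 0 0 1]
T2·T1 = [1 0 0 6; 0 -2 0 -2; 0 0 1/2 -3/2; 0 0 0 1]
T3·…·T1 = [1 0 0 6; 0 -2 1/4 -11/4; 0 0 1/2 -3/2; 0 0 0 1]
T4·…·T1 = [1 0 0 6; 0 6/5 1/4 9/20; 0 8/5 -1/2 31/10; 0 0 0 1]

T = [1 0 0 6; 0 6/5 1/4 9/20; 0 8/5 -1/2 31/10; 0 0 0 1]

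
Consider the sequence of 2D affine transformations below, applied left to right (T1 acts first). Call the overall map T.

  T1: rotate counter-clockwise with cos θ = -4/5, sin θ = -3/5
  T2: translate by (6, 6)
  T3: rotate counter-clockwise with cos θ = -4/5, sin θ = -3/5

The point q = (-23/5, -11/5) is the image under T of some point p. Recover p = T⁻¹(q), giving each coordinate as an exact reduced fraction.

T1 = [-4/5 3/5 0; -3/5 -4/5 0; 0 0 1]
T2·T1 = [-4/5 3/5 6; -3/5 -4/5 6; 0 0 1]
T3·…·T1 = [7/25 -24/25 -6/5; 24/25 7/25 -42/5; 0 0 1]
det M = 1; M⁻¹ = [7/25 24/25 42/5; -24/25 7/25 6/5; 0 0 1]
M⁻¹ · (-23/5, -11/5)ᵀ = (5, 5)ᵀ

p = (5, 5)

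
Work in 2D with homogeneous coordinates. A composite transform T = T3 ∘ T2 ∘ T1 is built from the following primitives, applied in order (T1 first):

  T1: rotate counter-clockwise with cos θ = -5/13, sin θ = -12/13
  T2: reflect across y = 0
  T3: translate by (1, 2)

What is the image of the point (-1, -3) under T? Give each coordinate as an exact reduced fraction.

T1 rotate counter-clockwise with cos θ = -5/13, sin θ = -12/13: (-1, -3) → (-31/13, 27/13)
T2 reflect across y = 0: (-31/13, 27/13) → (-31/13, -27/13)
T3 translate by (1, 2): (-31/13, -27/13) → (-18/13, -1/13)

T(p) = (-18/13, -1/13)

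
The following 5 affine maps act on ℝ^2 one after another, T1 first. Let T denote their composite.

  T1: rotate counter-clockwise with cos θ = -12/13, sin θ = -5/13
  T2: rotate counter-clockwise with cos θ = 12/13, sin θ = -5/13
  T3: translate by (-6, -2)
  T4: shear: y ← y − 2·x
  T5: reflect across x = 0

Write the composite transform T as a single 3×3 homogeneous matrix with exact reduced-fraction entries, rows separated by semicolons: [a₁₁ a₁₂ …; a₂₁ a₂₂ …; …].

T = [1 0 6; 2 -1 10; 0 0 1]

T1 = [-12/13 5/13 0; -5/13 -12/13 0; 0 0 1]
T2·T1 = [-1 0 0; 0 -1 0; 0 0 1]
T3·…·T1 = [-1 0 -6; 0 -1 -2; 0 0 1]
T4·…·T1 = [-1 0 -6; 2 -1 10; 0 0 1]
T5·…·T1 = [1 0 6; 2 -1 10; 0 0 1]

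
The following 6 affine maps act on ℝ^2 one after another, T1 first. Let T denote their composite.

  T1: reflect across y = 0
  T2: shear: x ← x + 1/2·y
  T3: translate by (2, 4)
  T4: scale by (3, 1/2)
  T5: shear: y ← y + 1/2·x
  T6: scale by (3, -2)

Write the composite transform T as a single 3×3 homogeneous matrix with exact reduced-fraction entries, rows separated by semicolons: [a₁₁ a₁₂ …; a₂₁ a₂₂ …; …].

T1 = [1 0 0; 0 -1 0; 0 0 1]
T2·T1 = [1 -1/2 0; 0 -1 0; 0 0 1]
T3·…·T1 = [1 -1/2 2; 0 -1 4; 0 0 1]
T4·…·T1 = [3 -3/2 6; 0 -1/2 2; 0 0 1]
T5·…·T1 = [3 -3/2 6; 3/2 -5/4 5; 0 0 1]
T6·…·T1 = [9 -9/2 18; -3 5/2 -10; 0 0 1]

T = [9 -9/2 18; -3 5/2 -10; 0 0 1]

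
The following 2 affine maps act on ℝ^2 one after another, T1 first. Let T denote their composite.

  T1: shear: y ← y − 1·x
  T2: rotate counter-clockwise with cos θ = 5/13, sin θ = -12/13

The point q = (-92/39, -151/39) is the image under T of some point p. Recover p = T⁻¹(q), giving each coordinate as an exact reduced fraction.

p = (8/3, -1)

T1 = [1 0 0; -1 1 0; 0 0 1]
T2·T1 = [-7/13 12/13 0; -17/13 5/13 0; 0 0 1]
det M = 1; M⁻¹ = [5/13 -12/13 0; 17/13 -7/13 0; 0 0 1]
M⁻¹ · (-92/39, -151/39)ᵀ = (8/3, -1)ᵀ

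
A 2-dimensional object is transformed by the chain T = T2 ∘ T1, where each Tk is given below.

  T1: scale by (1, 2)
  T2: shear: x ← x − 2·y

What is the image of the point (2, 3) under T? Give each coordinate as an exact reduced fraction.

T1 scale by (1, 2): (2, 3) → (2, 6)
T2 shear: x ← x − 2·y: (2, 6) → (-10, 6)

T(p) = (-10, 6)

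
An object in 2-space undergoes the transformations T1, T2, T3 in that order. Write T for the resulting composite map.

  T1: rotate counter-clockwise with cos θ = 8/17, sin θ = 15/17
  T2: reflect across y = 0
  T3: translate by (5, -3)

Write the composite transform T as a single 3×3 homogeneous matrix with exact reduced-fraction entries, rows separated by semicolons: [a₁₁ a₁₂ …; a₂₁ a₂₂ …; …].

T = [8/17 -15/17 5; -15/17 -8/17 -3; 0 0 1]

T1 = [8/17 -15/17 0; 15/17 8/17 0; 0 0 1]
T2·T1 = [8/17 -15/17 0; -15/17 -8/17 0; 0 0 1]
T3·…·T1 = [8/17 -15/17 5; -15/17 -8/17 -3; 0 0 1]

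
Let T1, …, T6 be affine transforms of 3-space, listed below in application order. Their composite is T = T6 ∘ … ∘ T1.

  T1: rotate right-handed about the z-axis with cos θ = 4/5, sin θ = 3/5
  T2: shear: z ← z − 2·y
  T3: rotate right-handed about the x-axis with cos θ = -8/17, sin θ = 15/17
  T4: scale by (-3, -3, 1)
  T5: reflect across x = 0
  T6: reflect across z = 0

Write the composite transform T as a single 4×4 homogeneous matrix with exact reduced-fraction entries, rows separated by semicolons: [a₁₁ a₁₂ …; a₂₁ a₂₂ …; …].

T = [12/5 -9/5 0 0; -198/85 -264/85 45/17 0; -93/85 -124/85 8/17 0; 0 0 0 1]

T1 = [4/5 -3/5 0 0; 3/5 4/5 0 0; 0 0 1 0; 0 0 0 1]
T2·T1 = [4/5 -3/5 0 0; 3/5 4/5 0 0; -6/5 -8/5 1 0; 0 0 0 1]
T3·…·T1 = [4/5 -3/5 0 0; 66/85 88/85 -15/17 0; 93/85 124/85 -8/17 0; 0 0 0 1]
T4·…·T1 = [-12/5 9/5 0 0; -198/85 -264/85 45/17 0; 93/85 124/85 -8/17 0; 0 0 0 1]
T5·…·T1 = [12/5 -9/5 0 0; -198/85 -264/85 45/17 0; 93/85 124/85 -8/17 0; 0 0 0 1]
T6·…·T1 = [12/5 -9/5 0 0; -198/85 -264/85 45/17 0; -93/85 -124/85 8/17 0; 0 0 0 1]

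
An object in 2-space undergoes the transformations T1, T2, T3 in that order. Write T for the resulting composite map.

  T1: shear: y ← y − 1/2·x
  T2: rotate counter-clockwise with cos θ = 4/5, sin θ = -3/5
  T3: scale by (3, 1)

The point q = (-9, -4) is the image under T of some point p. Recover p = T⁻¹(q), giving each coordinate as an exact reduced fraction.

p = (0, -5)

T1 = [1 0 0; -1/2 1 0; 0 0 1]
T2·T1 = [1/2 3/5 0; -1 4/5 0; 0 0 1]
T3·…·T1 = [3/2 9/5 0; -1 4/5 0; 0 0 1]
det M = 3; M⁻¹ = [4/15 -3/5 0; 1/3 1/2 0; 0 0 1]
M⁻¹ · (-9, -4)ᵀ = (0, -5)ᵀ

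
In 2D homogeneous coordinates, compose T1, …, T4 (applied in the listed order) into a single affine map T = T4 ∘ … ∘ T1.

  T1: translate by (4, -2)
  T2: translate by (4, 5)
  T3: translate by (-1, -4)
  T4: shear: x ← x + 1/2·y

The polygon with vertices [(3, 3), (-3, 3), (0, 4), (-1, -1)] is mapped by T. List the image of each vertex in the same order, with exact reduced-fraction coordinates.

T1 translate by (4, -2): (3, 3) → (7, 1); (-3, 3) → (1, 1); (0, 4) → (4, 2); (-1, -1) → (3, -3)
T2 translate by (4, 5): (7, 1) → (11, 6); (1, 1) → (5, 6); (4, 2) → (8, 7); (3, -3) → (7, 2)
T3 translate by (-1, -4): (11, 6) → (10, 2); (5, 6) → (4, 2); (8, 7) → (7, 3); (7, 2) → (6, -2)
T4 shear: x ← x + 1/2·y: (10, 2) → (11, 2); (4, 2) → (5, 2); (7, 3) → (17/2, 3); (6, -2) → (5, -2)

image vertices: (11, 2), (5, 2), (17/2, 3), (5, -2)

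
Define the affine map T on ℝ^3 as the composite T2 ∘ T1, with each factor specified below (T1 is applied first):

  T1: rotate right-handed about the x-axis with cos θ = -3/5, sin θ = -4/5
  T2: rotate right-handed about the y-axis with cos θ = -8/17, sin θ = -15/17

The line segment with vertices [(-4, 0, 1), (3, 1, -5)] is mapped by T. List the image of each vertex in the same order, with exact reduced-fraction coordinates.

image vertices: (41/17, 4/5, -276/85), (-57/17, -23/5, 137/85)

T1 rotate right-handed about the x-axis with cos θ = -3/5, sin θ = -4/5: (-4, 0, 1) → (-4, 4/5, -3/5); (3, 1, -5) → (3, -23/5, 11/5)
T2 rotate right-handed about the y-axis with cos θ = -8/17, sin θ = -15/17: (-4, 4/5, -3/5) → (41/17, 4/5, -276/85); (3, -23/5, 11/5) → (-57/17, -23/5, 137/85)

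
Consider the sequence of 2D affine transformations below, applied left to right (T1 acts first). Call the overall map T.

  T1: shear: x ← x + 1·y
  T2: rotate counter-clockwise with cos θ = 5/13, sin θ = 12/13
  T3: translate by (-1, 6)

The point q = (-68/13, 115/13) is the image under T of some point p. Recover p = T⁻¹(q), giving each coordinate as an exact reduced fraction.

T1 = [1 1 0; 0 1 0; 0 0 1]
T2·T1 = [5/13 -7/13 0; 12/13 17/13 0; 0 0 1]
T3·…·T1 = [5/13 -7/13 -1; 12/13 17/13 6; 0 0 1]
det M = 1; M⁻¹ = [17/13 7/13 -25/13; -12/13 5/13 -42/13; 0 0 1]
M⁻¹ · (-68/13, 115/13)ᵀ = (-4, 5)ᵀ

p = (-4, 5)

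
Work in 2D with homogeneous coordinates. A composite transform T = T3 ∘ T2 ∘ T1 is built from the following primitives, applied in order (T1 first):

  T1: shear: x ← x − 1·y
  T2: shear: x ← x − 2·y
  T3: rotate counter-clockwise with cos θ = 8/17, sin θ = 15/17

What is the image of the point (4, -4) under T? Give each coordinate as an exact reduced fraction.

T1 shear: x ← x − 1·y: (4, -4) → (8, -4)
T2 shear: x ← x − 2·y: (8, -4) → (16, -4)
T3 rotate counter-clockwise with cos θ = 8/17, sin θ = 15/17: (16, -4) → (188/17, 208/17)

T(p) = (188/17, 208/17)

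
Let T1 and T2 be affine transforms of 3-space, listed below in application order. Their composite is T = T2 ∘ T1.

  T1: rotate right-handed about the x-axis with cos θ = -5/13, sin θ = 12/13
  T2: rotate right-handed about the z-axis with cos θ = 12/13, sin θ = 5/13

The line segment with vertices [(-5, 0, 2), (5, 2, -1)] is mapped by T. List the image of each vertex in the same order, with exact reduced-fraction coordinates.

image vertices: (-660/169, -613/169, -10/13), (770/169, 349/169, 29/13)

T1 rotate right-handed about the x-axis with cos θ = -5/13, sin θ = 12/13: (-5, 0, 2) → (-5, -24/13, -10/13); (5, 2, -1) → (5, 2/13, 29/13)
T2 rotate right-handed about the z-axis with cos θ = 12/13, sin θ = 5/13: (-5, -24/13, -10/13) → (-660/169, -613/169, -10/13); (5, 2/13, 29/13) → (770/169, 349/169, 29/13)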